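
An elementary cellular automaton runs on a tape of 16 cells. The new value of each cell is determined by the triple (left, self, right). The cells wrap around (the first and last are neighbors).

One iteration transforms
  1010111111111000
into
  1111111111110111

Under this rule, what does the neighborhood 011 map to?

1

At position 4 the neighborhood is 011; the next row has 1 there.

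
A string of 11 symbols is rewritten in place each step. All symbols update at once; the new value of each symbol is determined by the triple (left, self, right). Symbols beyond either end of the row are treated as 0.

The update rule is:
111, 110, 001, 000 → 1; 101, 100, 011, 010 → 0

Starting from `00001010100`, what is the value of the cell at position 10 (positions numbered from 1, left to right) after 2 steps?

11110000001
01110111110
position 10 holds 1

1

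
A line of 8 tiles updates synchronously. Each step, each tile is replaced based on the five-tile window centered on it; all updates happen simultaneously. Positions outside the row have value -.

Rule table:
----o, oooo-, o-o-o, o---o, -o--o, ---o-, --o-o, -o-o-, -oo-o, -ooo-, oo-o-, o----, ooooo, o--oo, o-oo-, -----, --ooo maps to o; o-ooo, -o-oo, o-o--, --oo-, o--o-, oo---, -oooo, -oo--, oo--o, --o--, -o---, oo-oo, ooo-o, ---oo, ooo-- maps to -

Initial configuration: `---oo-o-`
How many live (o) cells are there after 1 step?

step 1: oo--oo--
count of o: 4

4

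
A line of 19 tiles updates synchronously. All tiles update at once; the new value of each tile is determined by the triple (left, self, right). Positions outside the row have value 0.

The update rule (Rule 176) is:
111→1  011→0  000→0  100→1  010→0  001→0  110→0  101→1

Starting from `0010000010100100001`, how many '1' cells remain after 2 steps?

0001000001010010000
0000100000101001000
count of 1: 4

4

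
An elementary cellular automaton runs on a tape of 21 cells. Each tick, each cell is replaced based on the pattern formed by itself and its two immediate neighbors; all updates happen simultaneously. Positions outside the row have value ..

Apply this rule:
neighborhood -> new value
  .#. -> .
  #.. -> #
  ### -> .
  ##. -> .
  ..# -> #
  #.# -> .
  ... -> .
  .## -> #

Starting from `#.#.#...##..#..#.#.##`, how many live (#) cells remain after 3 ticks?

9

.....#.##.##.##....#.
....#..#..#..#.#..#.#
...#.##.##.##...##...
count of #: 9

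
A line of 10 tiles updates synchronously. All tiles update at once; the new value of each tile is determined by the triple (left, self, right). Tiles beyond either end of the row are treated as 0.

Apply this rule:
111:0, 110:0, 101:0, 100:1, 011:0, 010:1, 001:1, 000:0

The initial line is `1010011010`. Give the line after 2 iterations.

1000010100

1011100011
1000010100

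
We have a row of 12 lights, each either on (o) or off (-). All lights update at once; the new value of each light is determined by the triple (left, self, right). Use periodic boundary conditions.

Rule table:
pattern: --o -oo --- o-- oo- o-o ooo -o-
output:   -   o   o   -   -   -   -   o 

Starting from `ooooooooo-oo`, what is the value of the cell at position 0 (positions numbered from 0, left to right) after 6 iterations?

iteration 1: ----------o-
iteration 2: ooooooooo-o-
iteration 3: o---------o-
iteration 4: o-ooooooo-o-
iteration 5: o-o-------o-
iteration 6: o-o-ooooo-o-
position 0 holds o

o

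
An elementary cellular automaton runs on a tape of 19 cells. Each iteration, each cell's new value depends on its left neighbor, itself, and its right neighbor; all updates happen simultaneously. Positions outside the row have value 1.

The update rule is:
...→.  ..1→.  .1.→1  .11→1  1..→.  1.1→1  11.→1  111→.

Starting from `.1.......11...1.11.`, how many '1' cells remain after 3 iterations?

11.......11...11111
.1.......11...1....
11.......11...1....
count of 1: 5

5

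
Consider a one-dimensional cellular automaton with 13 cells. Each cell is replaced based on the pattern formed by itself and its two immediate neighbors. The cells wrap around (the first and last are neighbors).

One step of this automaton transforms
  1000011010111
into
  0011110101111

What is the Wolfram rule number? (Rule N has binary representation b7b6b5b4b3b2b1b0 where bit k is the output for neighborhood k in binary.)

position 11: 111 → 1  (bit 7 = 1)
position 0: 110 → 0  (bit 6 = 0)
position 7: 101 → 1  (bit 5 = 1)
position 1: 100 → 0  (bit 4 = 0)
position 5: 011 → 1  (bit 3 = 1)
position 8: 010 → 0  (bit 2 = 0)
position 4: 001 → 1  (bit 1 = 1)
position 2: 000 → 1  (bit 0 = 1)
bits b7..b0 = 10101011 = 171

171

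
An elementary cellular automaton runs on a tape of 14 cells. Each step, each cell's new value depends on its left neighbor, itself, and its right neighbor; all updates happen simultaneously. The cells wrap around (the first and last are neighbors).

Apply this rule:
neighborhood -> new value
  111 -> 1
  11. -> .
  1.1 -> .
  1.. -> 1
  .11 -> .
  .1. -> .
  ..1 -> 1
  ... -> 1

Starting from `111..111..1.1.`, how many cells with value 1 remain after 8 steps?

3

step 1: .1.11.1.11....
step 2: 1.........1111
step 3: .111111111.111
step 4: ..1111111...1.
step 5: 11.11111.111.1
step 6: 1...111...1...
step 7: .111.1.111.111
step 8: ..1.....1...1.
count of 1: 3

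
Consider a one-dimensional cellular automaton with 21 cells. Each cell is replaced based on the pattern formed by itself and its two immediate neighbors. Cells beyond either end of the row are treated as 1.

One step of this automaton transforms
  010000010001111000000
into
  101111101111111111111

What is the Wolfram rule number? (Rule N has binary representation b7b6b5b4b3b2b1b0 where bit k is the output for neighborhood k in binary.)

position 12: 111 → 1  (bit 7 = 1)
position 14: 110 → 1  (bit 6 = 1)
position 0: 101 → 1  (bit 5 = 1)
position 2: 100 → 1  (bit 4 = 1)
position 11: 011 → 1  (bit 3 = 1)
position 1: 010 → 0  (bit 2 = 0)
position 6: 001 → 1  (bit 1 = 1)
position 3: 000 → 1  (bit 0 = 1)
bits b7..b0 = 11111011 = 251

251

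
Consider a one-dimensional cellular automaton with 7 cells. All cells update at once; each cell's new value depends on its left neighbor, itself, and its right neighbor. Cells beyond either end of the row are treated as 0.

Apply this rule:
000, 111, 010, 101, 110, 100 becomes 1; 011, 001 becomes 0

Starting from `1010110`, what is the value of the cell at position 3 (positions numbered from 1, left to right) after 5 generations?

1111011
0111101
0011111
1001111
1100111
position 3 holds 0

0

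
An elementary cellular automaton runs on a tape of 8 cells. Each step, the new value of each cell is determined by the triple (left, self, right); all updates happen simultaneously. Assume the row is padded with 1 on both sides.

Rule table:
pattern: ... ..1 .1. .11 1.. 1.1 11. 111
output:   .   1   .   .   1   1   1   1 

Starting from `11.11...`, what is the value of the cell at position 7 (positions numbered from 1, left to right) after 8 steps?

111.11.1
1111.11.
11111.11
111111.1
1111111.
11111111
11111111  (fixed point — unchanged through step 8)
position 7 holds 1

1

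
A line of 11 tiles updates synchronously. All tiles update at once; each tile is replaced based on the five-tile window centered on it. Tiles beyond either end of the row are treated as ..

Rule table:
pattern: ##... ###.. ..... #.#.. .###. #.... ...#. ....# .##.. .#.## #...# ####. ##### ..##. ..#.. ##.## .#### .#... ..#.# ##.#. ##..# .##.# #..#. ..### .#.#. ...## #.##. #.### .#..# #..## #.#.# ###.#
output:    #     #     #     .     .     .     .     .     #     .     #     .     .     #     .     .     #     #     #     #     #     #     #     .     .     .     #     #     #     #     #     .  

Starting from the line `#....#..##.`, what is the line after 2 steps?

..#....#..#

.#....#####
..#....#..#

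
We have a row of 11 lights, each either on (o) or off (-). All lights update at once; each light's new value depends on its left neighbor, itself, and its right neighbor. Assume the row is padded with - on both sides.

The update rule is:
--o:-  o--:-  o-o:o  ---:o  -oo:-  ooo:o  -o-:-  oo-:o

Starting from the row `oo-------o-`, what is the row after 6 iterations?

-oo---o-oo-

-o-ooooo---
--o-oooo-oo
o--o-oooo-o
----o-oooo-
ooo--o-ooo-
-oo---o-oo-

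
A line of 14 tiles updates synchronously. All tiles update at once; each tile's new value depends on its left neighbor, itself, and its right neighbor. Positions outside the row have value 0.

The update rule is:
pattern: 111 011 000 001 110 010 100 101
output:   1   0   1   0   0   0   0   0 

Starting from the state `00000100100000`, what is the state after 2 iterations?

01100111100110

iteration 1: 11110000001111
iteration 2: 01100111100110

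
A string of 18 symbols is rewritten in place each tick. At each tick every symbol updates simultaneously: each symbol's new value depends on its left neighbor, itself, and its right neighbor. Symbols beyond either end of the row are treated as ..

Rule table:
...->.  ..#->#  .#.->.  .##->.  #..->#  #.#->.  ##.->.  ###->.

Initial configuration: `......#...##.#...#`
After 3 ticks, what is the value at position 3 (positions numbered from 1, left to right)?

.....#.#.#....#.#.
....#.....#..#...#
...#.#...#.##.#.#.
position 3 holds .

.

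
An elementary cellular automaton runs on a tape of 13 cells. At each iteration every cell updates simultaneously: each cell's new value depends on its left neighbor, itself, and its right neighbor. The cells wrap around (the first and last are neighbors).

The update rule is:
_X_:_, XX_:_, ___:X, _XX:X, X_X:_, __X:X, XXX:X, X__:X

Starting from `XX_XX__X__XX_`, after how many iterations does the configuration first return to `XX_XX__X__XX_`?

X__X_XX_XXX__
_XX__X__XX_XX
_X_XX_XXX__X_
X__X__XX_XX_X
_XX_XXX__X__X
_X__XX_XX_XX_
X_XXX__X__X_X
__XX_XX_XX__X
XXX__X__X_XX_
XX_XX_XX__X__
X__X__X_XX_XX
_XX_XX__X__XX
_X__X_XX_XXX_
X_XX__X__XX_X
__X_XX_XXX__X
XX__X__XX_XX_
X_XX_XXX__X__
__X__XX_XX_XX
XX_XXX__X__X_
X__XX_XX_XX__
_XXX__X__X_XX
_XX_XX_XX__X_
XX__X__X_XX_X
X_XX_XX__X__X
__X__X_XX_XXX
XX_XX__X__XX_

26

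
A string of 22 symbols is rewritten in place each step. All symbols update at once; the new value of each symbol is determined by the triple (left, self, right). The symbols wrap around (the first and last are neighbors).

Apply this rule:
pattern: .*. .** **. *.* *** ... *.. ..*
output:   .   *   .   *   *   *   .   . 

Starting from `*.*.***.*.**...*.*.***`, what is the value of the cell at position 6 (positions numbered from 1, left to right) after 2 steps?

.

.*.***.*.**..*..*.****
*.***.*.**.......****.
position 6 holds .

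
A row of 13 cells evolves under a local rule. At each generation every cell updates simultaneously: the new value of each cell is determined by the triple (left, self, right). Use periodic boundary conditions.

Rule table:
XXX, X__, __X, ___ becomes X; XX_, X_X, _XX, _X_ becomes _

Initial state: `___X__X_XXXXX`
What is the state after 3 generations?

X_XXXX_X___XX

XXX_XX___XXX_
_X____XXX_X__
X_XXXX_X___XX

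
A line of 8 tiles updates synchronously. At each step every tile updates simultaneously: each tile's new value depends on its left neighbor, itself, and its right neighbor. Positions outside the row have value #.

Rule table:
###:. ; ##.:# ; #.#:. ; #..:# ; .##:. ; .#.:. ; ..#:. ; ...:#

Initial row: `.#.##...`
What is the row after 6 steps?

....###.
###...#.
..###...
#...###.
###...#.  (repeats step 2; period 3)
step 6: ..###...

..###...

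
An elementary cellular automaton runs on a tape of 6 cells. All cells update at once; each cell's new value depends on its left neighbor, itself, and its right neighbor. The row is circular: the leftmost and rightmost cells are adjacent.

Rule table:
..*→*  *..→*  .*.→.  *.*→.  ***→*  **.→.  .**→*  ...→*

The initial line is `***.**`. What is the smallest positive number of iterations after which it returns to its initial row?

6

iteration 1: **..**
iteration 2: *.****
iteration 3: ..****
iteration 4: *****.
iteration 5: ****..
iteration 6: ***.**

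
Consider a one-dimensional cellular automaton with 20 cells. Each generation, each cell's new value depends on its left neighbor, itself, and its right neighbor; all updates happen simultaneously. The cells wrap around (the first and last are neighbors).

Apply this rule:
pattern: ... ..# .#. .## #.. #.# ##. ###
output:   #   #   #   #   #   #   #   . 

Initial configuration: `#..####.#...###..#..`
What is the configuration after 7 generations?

####..#######.######

####..#######.######
...####.....###.....
####..#######.######  (repeats generation 1; period 2)
generation 7: ####..#######.######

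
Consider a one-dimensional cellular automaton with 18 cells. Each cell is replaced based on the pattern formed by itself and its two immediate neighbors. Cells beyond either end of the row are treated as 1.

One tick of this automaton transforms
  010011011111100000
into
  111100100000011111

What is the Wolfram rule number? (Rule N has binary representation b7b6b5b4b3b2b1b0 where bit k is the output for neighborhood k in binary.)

position 8: 111 → 0  (bit 7 = 0)
position 5: 110 → 0  (bit 6 = 0)
position 0: 101 → 1  (bit 5 = 1)
position 2: 100 → 1  (bit 4 = 1)
position 4: 011 → 0  (bit 3 = 0)
position 1: 010 → 1  (bit 2 = 1)
position 3: 001 → 1  (bit 1 = 1)
position 14: 000 → 1  (bit 0 = 1)
bits b7..b0 = 00110111 = 55

55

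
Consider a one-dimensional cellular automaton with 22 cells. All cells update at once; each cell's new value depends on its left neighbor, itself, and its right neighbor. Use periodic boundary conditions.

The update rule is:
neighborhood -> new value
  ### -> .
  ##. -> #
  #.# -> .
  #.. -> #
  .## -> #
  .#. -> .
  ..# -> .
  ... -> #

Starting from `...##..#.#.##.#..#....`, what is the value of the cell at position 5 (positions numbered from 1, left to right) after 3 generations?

.

##.###.....##..#..####
.#.#.#####.###..#.#...
.....#...#.#.##....###
position 5 holds .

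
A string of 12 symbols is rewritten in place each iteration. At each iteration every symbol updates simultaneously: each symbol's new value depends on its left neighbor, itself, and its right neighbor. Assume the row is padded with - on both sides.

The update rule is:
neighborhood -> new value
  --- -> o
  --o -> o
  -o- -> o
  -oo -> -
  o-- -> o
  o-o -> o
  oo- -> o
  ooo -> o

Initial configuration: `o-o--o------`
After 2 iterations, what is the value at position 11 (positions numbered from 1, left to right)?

o

oooooooooooo
-ooooooooooo
position 11 holds o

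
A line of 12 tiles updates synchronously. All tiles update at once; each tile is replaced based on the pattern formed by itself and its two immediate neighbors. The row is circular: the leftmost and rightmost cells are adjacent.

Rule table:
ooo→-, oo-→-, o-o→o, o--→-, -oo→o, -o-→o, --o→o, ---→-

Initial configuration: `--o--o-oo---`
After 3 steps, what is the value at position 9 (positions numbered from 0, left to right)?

step 1: -oo-oooo----
step 2: oo-oo-------
step 3: o-oo-------o
position 9 holds -

-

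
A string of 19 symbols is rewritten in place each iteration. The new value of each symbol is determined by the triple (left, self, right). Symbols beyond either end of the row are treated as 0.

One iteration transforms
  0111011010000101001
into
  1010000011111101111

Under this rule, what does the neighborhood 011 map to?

0

At position 1 the neighborhood is 011; the next row has 0 there.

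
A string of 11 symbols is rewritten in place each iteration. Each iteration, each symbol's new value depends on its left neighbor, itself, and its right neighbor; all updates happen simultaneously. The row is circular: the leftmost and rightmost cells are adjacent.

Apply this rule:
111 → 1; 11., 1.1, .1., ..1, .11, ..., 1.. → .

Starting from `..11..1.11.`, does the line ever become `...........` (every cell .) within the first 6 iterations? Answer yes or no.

...........
all cells are . at iteration 1

yes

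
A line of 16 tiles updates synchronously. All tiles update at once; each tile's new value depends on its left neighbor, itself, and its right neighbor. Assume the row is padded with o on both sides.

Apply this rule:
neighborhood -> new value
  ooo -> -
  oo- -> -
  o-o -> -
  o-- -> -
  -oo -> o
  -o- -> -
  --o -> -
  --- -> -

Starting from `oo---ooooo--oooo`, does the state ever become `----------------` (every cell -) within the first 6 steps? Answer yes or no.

yes

-----o------o---
----------------
all cells are - at step 2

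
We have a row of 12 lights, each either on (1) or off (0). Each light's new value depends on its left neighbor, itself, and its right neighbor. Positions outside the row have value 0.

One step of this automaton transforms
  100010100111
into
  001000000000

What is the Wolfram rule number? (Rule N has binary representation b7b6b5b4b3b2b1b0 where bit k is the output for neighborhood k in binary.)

position 10: 111 → 0  (bit 7 = 0)
position 11: 110 → 0  (bit 6 = 0)
position 5: 101 → 0  (bit 5 = 0)
position 1: 100 → 0  (bit 4 = 0)
position 9: 011 → 0  (bit 3 = 0)
position 0: 010 → 0  (bit 2 = 0)
position 3: 001 → 0  (bit 1 = 0)
position 2: 000 → 1  (bit 0 = 1)
bits b7..b0 = 00000001 = 1

1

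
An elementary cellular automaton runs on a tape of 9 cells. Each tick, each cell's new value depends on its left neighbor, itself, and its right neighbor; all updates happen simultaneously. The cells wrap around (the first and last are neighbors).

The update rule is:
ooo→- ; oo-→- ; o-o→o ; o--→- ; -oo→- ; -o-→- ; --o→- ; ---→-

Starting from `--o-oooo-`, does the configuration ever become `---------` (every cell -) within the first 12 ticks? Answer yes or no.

tick 1: ---o-----
tick 2: ---------
all cells are - at tick 2

yes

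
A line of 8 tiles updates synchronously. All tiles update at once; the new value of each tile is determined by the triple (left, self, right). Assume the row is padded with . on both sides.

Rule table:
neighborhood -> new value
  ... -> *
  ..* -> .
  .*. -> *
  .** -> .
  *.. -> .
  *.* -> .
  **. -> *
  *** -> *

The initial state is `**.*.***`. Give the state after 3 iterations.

.*.*.*.*

iteration 1: .*.*..**
iteration 2: .*.*...*
iteration 3: .*.*.*.*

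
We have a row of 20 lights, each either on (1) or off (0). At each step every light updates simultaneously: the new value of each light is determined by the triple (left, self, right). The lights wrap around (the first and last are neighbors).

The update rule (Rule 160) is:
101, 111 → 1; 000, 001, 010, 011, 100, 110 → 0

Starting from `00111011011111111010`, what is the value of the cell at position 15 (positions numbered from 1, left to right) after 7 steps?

0

step 1: 00010100101111110100
step 2: 00001000010111101000
step 3: 00000000001011010000
step 4: 00000000000100100000
step 5: 00000000000000000000
step 6: 00000000000000000000  (fixed point — unchanged through step 7)
position 15 holds 0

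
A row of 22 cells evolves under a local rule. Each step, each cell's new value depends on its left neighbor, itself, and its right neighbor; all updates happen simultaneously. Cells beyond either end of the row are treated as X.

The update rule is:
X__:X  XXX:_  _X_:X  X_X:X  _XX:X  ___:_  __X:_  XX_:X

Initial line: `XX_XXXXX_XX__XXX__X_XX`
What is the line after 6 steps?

XXXX_XX__X___XX___X_XX

_XXX___XXXXX_X_XX_XXX_
XX_XX__X___XXXXXXXX_XX
_XXXXX_XX__X______XXX_
XX___XXXXX_XX_____X_XX
_XX__X___XXXXX____XXX_
XXXX_XX__X___XX___X_XX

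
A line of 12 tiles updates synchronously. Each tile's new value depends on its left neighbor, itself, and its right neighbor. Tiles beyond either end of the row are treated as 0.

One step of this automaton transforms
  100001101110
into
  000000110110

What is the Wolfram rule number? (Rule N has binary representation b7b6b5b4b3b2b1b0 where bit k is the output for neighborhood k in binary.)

position 9: 111 → 1  (bit 7 = 1)
position 6: 110 → 1  (bit 6 = 1)
position 7: 101 → 1  (bit 5 = 1)
position 1: 100 → 0  (bit 4 = 0)
position 5: 011 → 0  (bit 3 = 0)
position 0: 010 → 0  (bit 2 = 0)
position 4: 001 → 0  (bit 1 = 0)
position 2: 000 → 0  (bit 0 = 0)
bits b7..b0 = 11100000 = 224

224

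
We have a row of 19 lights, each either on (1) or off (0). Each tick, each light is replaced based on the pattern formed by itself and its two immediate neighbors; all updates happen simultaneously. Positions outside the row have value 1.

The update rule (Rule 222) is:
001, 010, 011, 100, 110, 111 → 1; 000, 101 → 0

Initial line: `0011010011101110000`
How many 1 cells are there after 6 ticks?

1111011111101111001
1111011111101111111
1111011111101111111  (fixed point — unchanged through tick 6)
count of 1: 17

17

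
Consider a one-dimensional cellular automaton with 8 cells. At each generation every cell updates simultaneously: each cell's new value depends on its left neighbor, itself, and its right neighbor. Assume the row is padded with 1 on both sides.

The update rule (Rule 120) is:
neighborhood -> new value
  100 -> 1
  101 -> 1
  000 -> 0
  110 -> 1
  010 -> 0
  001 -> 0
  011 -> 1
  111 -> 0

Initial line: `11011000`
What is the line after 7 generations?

11010111

01111100
11000110
01100111
11110100
00011010
10011101
11010111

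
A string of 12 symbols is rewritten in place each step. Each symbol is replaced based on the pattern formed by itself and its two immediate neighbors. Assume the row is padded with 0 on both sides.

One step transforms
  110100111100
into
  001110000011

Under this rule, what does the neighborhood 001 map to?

At position 5 the neighborhood is 001; the next row has 0 there.

0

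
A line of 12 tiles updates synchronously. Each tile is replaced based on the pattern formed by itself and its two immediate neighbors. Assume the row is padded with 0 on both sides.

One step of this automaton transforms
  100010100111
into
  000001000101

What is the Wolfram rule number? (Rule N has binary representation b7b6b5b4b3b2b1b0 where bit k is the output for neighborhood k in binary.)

104

position 10: 111 → 0  (bit 7 = 0)
position 11: 110 → 1  (bit 6 = 1)
position 5: 101 → 1  (bit 5 = 1)
position 1: 100 → 0  (bit 4 = 0)
position 9: 011 → 1  (bit 3 = 1)
position 0: 010 → 0  (bit 2 = 0)
position 3: 001 → 0  (bit 1 = 0)
position 2: 000 → 0  (bit 0 = 0)
bits b7..b0 = 01101000 = 104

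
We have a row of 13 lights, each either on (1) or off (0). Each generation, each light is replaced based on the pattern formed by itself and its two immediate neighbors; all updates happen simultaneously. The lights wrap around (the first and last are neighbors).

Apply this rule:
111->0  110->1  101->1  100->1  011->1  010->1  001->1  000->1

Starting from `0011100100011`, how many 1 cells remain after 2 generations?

generation 1: 1110111111111
generation 2: 0011100000000
count of 1: 3

3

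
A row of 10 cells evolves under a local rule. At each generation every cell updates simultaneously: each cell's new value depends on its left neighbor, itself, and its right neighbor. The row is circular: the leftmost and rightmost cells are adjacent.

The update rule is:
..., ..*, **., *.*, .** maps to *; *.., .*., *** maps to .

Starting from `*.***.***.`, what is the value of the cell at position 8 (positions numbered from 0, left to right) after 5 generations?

*

.**.***.**
*****.****
....***...
*****.*.**
....**.**.
position 8 holds *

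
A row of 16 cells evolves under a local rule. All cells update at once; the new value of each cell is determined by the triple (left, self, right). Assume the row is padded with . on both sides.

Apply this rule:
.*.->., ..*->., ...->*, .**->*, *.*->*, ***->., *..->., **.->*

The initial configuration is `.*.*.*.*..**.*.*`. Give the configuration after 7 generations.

..*.*.*...***.*.
*..*.*..*.*.**..
....*....*.***.*
***...**..**.**.
*.*.*.**..*****.
.*.*.***..*...*.
..*.**.*....*...

..*.**.*....*...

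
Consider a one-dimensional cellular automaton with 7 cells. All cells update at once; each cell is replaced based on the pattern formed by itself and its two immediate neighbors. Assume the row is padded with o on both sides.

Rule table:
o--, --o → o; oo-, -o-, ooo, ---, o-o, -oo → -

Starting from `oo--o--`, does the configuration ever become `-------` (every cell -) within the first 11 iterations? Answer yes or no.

--oo-oo
oo-----
--o---o
oo-o-o-
-------
all cells are - at iteration 5

yes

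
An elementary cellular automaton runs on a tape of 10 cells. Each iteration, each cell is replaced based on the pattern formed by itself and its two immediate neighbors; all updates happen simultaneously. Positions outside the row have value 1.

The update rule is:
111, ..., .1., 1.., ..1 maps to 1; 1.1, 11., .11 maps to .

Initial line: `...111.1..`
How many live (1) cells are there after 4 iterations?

iteration 1: 111.1..111
iteration 2: 11..111.11
iteration 3: 1.11.1...1
iteration 4: .....1111.
count of 1: 4

4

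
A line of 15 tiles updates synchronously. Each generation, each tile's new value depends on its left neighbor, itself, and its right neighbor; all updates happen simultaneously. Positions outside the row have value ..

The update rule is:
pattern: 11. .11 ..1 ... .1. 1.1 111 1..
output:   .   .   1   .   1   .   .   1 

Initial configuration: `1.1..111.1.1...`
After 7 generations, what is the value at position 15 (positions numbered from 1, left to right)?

1.111....1.11..
1....1..11...1.
11..1111..1.111
..11....111....
.1..1..1...1...
111111111.111..
.............1.
position 15 holds .

.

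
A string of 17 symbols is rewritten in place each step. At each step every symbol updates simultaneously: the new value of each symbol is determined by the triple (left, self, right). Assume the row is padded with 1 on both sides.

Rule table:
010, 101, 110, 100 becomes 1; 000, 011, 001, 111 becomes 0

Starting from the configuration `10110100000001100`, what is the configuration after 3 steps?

10110001100000000

step 1: 11011110000000110
step 2: 01100011000000011
step 3: 10110001100000000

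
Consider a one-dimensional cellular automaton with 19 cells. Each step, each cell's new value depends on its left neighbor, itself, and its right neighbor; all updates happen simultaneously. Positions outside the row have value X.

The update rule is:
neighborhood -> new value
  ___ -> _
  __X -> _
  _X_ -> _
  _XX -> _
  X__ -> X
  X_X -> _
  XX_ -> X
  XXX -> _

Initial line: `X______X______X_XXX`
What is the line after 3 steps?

XX______X__________
_XX______X_________
__XX______X________

__XX______X________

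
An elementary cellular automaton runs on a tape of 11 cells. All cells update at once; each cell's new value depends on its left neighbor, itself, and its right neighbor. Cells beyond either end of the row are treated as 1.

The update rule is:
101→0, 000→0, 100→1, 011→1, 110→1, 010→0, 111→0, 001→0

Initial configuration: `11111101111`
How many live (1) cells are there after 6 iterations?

3

00000101000
10000000100
11000000010
01100000000
01110000000
01011000000
count of 1: 3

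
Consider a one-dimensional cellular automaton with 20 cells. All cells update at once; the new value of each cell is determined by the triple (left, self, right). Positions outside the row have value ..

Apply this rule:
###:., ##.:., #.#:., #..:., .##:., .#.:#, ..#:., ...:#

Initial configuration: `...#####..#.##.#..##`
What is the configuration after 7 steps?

##........#....#....

##........#....#....
...######.#.##.#.###
##........#....#....  (repeats step 1; period 2)
step 7: ##........#....#....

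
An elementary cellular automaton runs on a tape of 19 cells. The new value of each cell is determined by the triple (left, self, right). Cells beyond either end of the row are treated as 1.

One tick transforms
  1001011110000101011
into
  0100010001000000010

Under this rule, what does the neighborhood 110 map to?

At position 0 the neighborhood is 110; the next row has 0 there.

0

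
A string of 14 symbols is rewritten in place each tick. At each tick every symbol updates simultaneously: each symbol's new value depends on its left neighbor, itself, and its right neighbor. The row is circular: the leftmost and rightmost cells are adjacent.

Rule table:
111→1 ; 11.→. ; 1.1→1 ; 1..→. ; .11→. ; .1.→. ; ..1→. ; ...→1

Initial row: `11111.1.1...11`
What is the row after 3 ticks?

.1.1.1..11111.

1111.1.1..1..1
111.1.1.......
.1.1.1..11111.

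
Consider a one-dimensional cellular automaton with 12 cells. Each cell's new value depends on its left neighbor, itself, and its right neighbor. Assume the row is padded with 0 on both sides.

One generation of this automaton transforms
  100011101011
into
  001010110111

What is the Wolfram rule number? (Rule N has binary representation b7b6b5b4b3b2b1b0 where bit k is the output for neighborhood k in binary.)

position 5: 111 → 0  (bit 7 = 0)
position 6: 110 → 1  (bit 6 = 1)
position 7: 101 → 1  (bit 5 = 1)
position 1: 100 → 0  (bit 4 = 0)
position 4: 011 → 1  (bit 3 = 1)
position 0: 010 → 0  (bit 2 = 0)
position 3: 001 → 0  (bit 1 = 0)
position 2: 000 → 1  (bit 0 = 1)
bits b7..b0 = 01101001 = 105

105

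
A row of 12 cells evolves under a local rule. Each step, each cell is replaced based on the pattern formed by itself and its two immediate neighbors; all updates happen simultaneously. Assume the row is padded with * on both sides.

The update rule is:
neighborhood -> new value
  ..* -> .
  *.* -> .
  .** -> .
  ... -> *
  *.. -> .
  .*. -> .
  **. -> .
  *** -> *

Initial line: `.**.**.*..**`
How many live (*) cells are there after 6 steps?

4

step 1: ...........*
step 2: .*********..
step 3: ..*******...
step 4: ...*****..*.
step 5: .*..***.....
step 6: .....*..***.
count of *: 4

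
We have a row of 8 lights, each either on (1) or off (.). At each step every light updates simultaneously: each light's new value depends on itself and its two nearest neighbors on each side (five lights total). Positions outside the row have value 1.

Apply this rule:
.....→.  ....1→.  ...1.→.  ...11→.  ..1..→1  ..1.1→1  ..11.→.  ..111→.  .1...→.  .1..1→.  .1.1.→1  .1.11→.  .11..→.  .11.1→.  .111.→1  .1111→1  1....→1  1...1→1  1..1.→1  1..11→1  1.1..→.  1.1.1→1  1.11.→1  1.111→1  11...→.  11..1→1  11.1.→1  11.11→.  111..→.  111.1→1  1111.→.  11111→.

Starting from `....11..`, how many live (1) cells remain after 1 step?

3

step 1: .1....11
count of 1: 3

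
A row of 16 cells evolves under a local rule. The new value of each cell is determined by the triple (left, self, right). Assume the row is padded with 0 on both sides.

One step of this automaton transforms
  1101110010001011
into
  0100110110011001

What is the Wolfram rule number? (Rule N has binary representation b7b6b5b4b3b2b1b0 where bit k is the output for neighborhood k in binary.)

198

position 4: 111 → 1  (bit 7 = 1)
position 1: 110 → 1  (bit 6 = 1)
position 2: 101 → 0  (bit 5 = 0)
position 6: 100 → 0  (bit 4 = 0)
position 0: 011 → 0  (bit 3 = 0)
position 8: 010 → 1  (bit 2 = 1)
position 7: 001 → 1  (bit 1 = 1)
position 10: 000 → 0  (bit 0 = 0)
bits b7..b0 = 11000110 = 198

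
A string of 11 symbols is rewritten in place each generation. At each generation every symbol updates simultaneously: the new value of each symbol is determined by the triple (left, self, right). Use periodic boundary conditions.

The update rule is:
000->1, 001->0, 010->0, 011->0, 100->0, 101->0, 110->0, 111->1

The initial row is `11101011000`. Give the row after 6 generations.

generation 1: 01000000010
generation 2: 00011111000
generation 3: 11001110011
generation 4: 10000100001
generation 5: 00110001100
generation 6: 10000100001

10000100001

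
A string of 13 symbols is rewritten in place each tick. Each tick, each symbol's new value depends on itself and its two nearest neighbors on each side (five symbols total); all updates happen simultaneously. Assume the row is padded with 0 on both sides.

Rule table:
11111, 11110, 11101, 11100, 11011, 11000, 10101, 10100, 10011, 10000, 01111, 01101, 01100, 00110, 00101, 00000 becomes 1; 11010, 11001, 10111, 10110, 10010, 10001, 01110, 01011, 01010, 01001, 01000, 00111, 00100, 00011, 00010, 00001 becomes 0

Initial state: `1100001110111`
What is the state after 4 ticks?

0001111011111

tick 1: 1111000011001
tick 2: 0111110011000
tick 3: 0011110111111
tick 4: 0001111011111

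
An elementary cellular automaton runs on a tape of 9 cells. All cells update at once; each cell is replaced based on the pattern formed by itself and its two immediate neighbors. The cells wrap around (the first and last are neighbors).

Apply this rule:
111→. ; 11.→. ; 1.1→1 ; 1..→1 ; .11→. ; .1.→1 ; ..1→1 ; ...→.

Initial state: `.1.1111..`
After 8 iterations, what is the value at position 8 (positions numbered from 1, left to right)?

.

111....1.
...1..111
1.1111...
11....1.1
..1..111.
.1111...1
1....1.11
.1..111..
position 8 holds .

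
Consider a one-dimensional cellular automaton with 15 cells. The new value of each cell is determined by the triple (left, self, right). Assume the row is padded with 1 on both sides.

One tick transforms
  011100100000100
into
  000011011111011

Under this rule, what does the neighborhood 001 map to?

1

At position 5 the neighborhood is 001; the next row has 1 there.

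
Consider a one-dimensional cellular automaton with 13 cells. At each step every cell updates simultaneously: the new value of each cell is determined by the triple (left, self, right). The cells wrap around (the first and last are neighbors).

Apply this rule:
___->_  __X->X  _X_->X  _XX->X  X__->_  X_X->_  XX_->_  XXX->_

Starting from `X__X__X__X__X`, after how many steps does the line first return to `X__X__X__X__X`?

26

step 1: __XX_XX_XX_XX
step 2: _XX__X__X__X_
step 3: XX__XX_XX_XX_
step 4: X__XX__X__X__
step 5: X_XX__XX_XX_X
step 6: __X__XX__X__X
step 7: _XX_XX__XX_XX
step 8: _X__X__XX__X_
step 9: XX_XX_XX__XX_
step 10: X__X__X__XX__
step 11: X_XX_XX_XX__X
step 12: __X__X__X__XX
step 13: _XX_XX_XX_XX_
step 14: XX__X__X__X__
step 15: X__XX_XX_XX_X
step 16: __XX__X__X__X
step 17: _XX__XX_XX_XX
step 18: _X__XX__X__X_
step 19: XX_XX__XX_XX_
step 20: X__X__XX__X__
step 21: X_XX_XX__XX_X
step 22: __X__X__XX__X
step 23: _XX_XX_XX__XX
step 24: _X__X__X__XX_
step 25: XX_XX_XX_XX__
step 26: X__X__X__X__X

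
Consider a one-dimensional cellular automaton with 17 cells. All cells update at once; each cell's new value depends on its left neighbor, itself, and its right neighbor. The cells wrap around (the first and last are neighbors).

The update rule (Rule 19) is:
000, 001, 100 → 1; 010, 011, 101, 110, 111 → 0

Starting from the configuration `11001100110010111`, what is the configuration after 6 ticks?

11001100110011111

00110011001100000
11001100110011111
00110011001100000  (repeats tick 1; period 2)
tick 6: 11001100110011111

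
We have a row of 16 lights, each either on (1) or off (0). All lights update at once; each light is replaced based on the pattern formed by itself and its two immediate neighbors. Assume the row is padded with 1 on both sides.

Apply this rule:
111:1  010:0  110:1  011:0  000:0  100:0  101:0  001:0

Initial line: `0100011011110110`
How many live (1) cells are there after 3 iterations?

1

0000001001110010
0000000000110000
0000000000010000
count of 1: 1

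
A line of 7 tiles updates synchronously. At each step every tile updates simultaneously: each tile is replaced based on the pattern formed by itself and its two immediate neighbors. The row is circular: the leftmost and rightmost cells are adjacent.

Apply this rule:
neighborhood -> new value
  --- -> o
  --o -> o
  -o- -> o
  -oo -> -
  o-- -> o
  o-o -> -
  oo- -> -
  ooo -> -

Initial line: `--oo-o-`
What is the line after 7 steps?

oo---oo

step 1: oo---oo
step 2: --ooo--
step 3: oo---oo  (repeats step 1; period 2)
step 7: oo---oo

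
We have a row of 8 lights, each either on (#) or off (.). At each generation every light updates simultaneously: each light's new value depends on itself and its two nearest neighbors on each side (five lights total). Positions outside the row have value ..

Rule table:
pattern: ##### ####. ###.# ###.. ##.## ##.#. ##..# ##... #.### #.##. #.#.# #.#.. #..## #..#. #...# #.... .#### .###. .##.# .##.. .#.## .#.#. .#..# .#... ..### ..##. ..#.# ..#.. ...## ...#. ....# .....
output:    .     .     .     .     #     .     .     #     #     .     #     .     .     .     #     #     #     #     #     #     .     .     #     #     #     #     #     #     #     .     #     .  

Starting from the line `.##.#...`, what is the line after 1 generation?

###..##.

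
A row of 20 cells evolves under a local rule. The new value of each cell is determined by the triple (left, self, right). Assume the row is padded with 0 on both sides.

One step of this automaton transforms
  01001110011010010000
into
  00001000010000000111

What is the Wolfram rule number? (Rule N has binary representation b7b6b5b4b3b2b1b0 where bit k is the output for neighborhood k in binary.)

9

position 5: 111 → 0  (bit 7 = 0)
position 6: 110 → 0  (bit 6 = 0)
position 11: 101 → 0  (bit 5 = 0)
position 2: 100 → 0  (bit 4 = 0)
position 4: 011 → 1  (bit 3 = 1)
position 1: 010 → 0  (bit 2 = 0)
position 0: 001 → 0  (bit 1 = 0)
position 17: 000 → 1  (bit 0 = 1)
bits b7..b0 = 00001001 = 9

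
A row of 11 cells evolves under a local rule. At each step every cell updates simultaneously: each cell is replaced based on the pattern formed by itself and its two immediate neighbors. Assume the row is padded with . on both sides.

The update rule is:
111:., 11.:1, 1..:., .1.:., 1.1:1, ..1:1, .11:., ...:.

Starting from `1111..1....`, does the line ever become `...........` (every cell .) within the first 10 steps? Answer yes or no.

yes

...1.1.....
..1.1......
.1.1.......
1.1........
.1.........
1..........
...........
all cells are . at step 7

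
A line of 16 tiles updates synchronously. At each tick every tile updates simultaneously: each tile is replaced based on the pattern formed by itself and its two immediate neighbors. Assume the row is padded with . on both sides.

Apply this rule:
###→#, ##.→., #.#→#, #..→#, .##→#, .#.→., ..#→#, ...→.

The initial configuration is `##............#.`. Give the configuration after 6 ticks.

.#.#.#.##.#.#.#.

#.#..........#.#
.#.#........#.#.
#.#.#......#.#.#
.#.#.#....#.#.#.
#.#.#.#..#.#.#.#
.#.#.#.##.#.#.#.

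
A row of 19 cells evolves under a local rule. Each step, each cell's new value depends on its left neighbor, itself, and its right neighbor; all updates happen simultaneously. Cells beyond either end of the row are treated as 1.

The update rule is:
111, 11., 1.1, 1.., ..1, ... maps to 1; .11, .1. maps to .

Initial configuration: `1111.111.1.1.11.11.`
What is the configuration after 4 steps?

11111111.111.1.1.11

step 1: 11111.111.1.1.11.11
step 2: 111111.111.1.1.11.1
step 3: 1111111.111.1.1.11.
step 4: 11111111.111.1.1.11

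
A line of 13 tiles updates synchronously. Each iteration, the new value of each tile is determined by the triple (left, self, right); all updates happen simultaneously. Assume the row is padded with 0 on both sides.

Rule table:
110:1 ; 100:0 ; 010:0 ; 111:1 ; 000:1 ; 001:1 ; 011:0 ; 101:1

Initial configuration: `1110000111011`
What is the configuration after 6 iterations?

0110111011101
1011011101110
0101101110110
1010110111010
0101011011100
1010101101101

1010101101101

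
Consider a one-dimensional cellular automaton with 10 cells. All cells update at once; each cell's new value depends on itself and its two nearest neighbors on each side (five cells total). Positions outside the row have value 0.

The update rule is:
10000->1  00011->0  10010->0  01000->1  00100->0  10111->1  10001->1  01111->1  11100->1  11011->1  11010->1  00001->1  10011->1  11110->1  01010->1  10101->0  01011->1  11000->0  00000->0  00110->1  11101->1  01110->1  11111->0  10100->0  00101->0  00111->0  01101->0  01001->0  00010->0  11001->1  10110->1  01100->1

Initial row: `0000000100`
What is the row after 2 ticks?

0000010011
0001000111

0001000111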